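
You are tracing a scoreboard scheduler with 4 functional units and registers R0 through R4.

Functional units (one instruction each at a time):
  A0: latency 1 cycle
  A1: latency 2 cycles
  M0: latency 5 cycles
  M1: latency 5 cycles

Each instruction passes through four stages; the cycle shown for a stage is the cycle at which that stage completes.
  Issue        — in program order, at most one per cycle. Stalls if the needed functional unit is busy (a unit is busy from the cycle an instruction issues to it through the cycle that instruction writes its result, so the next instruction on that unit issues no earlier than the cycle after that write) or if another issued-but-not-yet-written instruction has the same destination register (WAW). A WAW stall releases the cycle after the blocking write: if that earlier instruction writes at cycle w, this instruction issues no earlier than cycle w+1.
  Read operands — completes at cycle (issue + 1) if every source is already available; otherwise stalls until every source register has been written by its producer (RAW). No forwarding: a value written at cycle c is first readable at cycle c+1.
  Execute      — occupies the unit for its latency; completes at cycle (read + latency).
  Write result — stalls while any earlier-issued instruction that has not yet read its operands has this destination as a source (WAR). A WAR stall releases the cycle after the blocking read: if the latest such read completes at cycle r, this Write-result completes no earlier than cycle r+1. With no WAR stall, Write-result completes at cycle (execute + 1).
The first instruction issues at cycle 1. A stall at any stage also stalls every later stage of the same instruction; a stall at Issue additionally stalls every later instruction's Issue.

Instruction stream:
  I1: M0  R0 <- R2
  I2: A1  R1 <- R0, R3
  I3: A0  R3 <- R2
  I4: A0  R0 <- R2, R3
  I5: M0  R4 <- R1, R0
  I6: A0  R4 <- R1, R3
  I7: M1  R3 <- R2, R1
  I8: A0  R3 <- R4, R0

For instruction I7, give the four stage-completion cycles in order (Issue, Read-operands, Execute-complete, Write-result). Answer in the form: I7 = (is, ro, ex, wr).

[1] issue I1 (M0)
[2] I1 read-ops, issue I2 (A1)
[3] issue I3 (A0)
[4] I3 read-ops
[5] I3 finished on A0
[7] I1 finished on M0
[8] I1→R0
[9] I2 read-ops
[10] I3→R3
[11] I2 finished on A1, issue I4 (A0)
[12] I2→R1, I4 read-ops, issue I5 (M0)
[13] I4 finished on A0
[14] I4→R0
[15] I5 read-ops
[20] I5 finished on M0
[21] I5→R4
[22] issue I6 (A0)
[23] I6 read-ops, issue I7 (M1)
[24] I6 finished on A0, I7 read-ops
[25] I6→R4
[29] I7 finished on M1
[30] I7→R3
[31] issue I8 (A0)
[32] I8 read-ops
[33] I8 finished on A0
[34] I8→R3

I7 = (23, 24, 29, 30)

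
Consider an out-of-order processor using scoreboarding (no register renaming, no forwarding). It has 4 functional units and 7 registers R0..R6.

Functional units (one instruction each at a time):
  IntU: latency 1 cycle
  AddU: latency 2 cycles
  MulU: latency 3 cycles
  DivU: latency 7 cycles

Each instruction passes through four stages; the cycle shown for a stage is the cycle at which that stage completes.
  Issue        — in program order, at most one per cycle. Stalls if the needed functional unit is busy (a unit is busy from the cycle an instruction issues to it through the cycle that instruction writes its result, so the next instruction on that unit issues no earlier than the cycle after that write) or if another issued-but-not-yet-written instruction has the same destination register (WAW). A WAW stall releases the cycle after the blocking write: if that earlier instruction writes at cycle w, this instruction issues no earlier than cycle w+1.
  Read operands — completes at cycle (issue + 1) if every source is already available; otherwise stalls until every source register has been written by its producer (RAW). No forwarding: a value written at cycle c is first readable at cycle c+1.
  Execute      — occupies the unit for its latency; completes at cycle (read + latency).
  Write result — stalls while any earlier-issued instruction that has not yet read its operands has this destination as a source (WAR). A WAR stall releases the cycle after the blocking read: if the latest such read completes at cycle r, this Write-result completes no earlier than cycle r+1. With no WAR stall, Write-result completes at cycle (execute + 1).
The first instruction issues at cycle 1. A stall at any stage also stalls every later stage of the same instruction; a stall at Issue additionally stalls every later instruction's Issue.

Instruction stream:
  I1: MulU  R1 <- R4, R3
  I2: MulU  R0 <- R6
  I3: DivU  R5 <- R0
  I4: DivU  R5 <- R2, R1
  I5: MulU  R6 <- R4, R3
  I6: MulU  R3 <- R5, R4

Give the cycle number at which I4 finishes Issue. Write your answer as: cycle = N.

cycle = 22

t=1  I1 dispatched to MulU
t=2  I1 operands ready
t=5  I1 complete
t=6  R1←I1
t=7  I2 dispatched to MulU
t=8  I2 operands ready, I3 dispatched to DivU
t=11  I2 complete
t=12  R0←I2
t=13  I3 operands ready
t=20  I3 complete
t=21  R5←I3
t=22  I4 dispatched to DivU
t=23  I4 operands ready, I5 dispatched to MulU
t=24  I5 operands ready
t=27  I5 complete
t=28  R6←I5
t=29  I6 dispatched to MulU
t=30  I4 complete
t=31  R5←I4
t=32  I6 operands ready
t=35  I6 complete
t=36  R3←I6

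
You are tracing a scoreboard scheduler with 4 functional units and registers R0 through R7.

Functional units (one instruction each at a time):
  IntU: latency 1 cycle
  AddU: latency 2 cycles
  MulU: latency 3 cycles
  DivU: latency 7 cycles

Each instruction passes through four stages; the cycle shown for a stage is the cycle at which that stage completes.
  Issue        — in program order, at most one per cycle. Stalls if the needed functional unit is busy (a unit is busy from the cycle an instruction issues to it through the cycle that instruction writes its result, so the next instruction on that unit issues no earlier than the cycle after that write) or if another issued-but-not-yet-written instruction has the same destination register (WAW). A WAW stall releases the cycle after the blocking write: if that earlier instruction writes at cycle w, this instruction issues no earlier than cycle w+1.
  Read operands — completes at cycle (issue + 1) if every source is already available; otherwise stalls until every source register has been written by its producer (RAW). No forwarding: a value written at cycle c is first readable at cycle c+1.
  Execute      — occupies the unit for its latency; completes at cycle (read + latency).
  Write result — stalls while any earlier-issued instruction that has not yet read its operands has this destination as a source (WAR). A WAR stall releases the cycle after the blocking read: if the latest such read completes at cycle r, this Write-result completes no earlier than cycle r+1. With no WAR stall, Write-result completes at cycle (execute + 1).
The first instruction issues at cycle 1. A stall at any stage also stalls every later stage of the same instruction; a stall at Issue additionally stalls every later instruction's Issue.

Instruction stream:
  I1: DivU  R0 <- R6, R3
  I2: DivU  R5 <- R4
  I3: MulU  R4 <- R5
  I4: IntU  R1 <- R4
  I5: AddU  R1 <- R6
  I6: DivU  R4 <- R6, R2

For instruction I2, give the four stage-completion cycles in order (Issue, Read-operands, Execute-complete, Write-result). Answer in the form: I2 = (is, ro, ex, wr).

c1: issue I1 (DivU)
c2: I1 read-ops
c9: I1 finished on DivU
c10: I1→R0
c11: issue I2 (DivU)
c12: I2 read-ops | issue I3 (MulU)
c13: issue I4 (IntU)
c19: I2 finished on DivU
c20: I2→R5
c21: I3 read-ops
c24: I3 finished on MulU
c25: I3→R4
c26: I4 read-ops
c27: I4 finished on IntU
c28: I4→R1
c29: issue I5 (AddU)
c30: I5 read-ops | issue I6 (DivU)
c31: I6 read-ops
c32: I5 finished on AddU
c33: I5→R1
c38: I6 finished on DivU
c39: I6→R4

I2 = (11, 12, 19, 20)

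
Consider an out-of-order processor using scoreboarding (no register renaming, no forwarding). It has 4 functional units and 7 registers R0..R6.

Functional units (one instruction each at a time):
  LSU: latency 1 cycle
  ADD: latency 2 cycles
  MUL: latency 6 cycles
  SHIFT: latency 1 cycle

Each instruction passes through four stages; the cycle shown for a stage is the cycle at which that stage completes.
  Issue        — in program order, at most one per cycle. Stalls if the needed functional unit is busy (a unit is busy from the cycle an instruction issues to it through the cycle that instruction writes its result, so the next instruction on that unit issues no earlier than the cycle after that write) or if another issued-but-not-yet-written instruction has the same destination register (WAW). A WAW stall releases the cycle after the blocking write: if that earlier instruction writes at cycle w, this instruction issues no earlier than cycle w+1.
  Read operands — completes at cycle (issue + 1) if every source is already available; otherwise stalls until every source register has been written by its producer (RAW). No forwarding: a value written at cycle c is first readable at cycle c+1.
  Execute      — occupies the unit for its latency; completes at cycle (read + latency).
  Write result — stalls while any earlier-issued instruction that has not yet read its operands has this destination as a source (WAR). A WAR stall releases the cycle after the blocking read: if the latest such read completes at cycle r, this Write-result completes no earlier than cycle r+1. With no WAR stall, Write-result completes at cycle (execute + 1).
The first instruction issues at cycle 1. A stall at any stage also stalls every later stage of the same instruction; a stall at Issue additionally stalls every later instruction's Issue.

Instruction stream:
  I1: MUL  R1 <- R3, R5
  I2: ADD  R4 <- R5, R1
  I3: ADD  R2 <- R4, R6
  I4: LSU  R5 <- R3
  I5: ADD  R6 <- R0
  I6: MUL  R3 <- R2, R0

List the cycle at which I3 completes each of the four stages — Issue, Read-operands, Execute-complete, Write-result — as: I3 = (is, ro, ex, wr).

I3 = (14, 15, 17, 18)

I1 -> (1, 2, 8, 9)
I2 -> (2, 10, 12, 13)  // RAW R1: wait I1 write@9
I3 -> (14, 15, 17, 18)  // struct: ADD busy until I2 writes@13
I4 -> (15, 16, 17, 18)
I5 -> (19, 20, 22, 23)  // struct: ADD busy until I3 writes@18
I6 -> (20, 21, 27, 28)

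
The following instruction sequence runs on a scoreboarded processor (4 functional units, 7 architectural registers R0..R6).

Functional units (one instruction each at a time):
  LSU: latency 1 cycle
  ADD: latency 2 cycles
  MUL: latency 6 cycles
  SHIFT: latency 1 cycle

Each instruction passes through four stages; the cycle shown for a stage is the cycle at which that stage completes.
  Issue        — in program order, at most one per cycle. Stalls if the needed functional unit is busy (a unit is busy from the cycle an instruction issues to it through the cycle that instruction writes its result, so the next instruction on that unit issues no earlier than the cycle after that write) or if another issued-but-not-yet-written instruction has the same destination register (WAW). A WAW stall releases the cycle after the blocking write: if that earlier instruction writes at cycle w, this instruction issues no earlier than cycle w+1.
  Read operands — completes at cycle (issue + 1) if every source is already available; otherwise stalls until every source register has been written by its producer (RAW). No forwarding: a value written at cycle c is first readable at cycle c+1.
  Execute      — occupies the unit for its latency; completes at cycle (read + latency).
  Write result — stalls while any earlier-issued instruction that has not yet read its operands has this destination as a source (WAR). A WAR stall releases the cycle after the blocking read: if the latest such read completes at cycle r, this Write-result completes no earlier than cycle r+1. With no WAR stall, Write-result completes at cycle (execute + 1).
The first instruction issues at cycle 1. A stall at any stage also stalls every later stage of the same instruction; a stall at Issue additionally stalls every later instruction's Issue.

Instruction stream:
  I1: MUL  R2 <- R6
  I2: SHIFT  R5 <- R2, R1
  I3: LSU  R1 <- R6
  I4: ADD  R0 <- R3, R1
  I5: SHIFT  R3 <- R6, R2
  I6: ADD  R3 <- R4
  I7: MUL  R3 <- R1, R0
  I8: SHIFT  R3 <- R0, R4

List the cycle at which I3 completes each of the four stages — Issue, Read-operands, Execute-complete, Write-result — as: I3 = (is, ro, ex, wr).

  I1 | 1 | 2 | 8 | 9
  I2 | 2 | 10 | 11 | 12   RAW R2: wait I1 write@9
  I3 | 3 | 4 | 5 | 11   WAR R1: wait I2 read@10
  I4 | 4 | 12 | 14 | 15   RAW R1: wait I3 write@11
  I5 | 13 | 14 | 15 | 16   struct: SHIFT busy until I2 writes@12
  I6 | 17 | 18 | 20 | 21   WAW R3: wait I5 write@16
  I7 | 22 | 23 | 29 | 30   WAW R3: wait I6 write@21
  I8 | 31 | 32 | 33 | 34   WAW R3: wait I7 write@30

I3 = (3, 4, 5, 11)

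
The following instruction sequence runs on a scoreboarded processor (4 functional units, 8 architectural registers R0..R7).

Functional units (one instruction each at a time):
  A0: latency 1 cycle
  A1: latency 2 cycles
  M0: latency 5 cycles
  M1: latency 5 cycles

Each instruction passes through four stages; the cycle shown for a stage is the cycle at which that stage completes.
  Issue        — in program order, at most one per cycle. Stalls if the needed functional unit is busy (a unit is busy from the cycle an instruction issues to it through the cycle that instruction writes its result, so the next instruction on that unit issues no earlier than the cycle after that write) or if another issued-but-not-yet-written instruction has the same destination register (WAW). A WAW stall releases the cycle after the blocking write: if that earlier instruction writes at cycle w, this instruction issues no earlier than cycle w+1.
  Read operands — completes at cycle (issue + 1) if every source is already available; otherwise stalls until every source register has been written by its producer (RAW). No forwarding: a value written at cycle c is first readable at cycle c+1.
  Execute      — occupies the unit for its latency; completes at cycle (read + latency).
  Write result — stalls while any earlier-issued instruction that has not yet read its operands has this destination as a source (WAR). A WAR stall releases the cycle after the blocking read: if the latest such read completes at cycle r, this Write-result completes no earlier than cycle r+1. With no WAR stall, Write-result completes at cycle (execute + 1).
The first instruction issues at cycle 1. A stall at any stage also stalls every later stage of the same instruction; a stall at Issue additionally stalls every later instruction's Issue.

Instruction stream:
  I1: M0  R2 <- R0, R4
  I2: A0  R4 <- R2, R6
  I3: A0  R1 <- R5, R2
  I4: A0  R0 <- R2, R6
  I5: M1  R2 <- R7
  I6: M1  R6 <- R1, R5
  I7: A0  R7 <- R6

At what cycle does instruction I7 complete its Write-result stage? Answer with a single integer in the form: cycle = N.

cycle = 35

[I1] 1/2/7/8
[I2] 2/9/10/11  (RAW R2: wait I1 write@8)
[I3] 12/13/14/15  (struct: A0 busy until I2 writes@11)
[I4] 16/17/18/19  (struct: A0 busy until I3 writes@15)
[I5] 17/18/23/24
[I6] 25/26/31/32  (struct: M1 busy until I5 writes@24)
[I7] 26/33/34/35  (RAW R6: wait I6 write@32)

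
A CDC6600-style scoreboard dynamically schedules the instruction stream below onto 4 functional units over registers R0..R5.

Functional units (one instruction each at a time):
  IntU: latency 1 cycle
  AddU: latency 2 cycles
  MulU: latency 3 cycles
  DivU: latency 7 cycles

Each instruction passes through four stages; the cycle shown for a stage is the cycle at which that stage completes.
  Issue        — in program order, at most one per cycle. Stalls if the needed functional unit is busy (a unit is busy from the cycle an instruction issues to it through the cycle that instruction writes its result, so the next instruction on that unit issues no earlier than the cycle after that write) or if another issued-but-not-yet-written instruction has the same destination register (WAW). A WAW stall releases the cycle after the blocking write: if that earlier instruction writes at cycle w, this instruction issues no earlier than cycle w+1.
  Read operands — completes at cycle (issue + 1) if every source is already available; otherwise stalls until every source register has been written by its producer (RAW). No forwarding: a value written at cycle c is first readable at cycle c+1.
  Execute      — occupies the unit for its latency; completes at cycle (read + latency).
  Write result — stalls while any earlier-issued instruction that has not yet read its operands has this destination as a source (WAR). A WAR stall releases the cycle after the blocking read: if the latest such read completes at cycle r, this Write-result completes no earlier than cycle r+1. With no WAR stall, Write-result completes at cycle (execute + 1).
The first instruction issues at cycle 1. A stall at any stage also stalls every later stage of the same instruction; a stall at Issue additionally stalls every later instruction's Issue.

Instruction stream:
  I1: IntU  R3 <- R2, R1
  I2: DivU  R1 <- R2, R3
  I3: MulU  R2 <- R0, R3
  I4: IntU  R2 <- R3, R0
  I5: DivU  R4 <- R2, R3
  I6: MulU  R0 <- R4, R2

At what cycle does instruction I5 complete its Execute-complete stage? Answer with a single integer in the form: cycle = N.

cycle = 22

I1: IS=1 RO=2 EX=3 WR=4
I2: IS=2 RO=5 EX=12 WR=13  [RAW R3: wait I1 write@4]
I3: IS=3 RO=5 EX=8 WR=9  [RAW R3: wait I1 write@4]
I4: IS=10 RO=11 EX=12 WR=13  [WAW R2: wait I3 write@9]
I5: IS=14 RO=15 EX=22 WR=23  [struct: DivU busy until I2 writes@13]
I6: IS=15 RO=24 EX=27 WR=28  [RAW R4: wait I5 write@23]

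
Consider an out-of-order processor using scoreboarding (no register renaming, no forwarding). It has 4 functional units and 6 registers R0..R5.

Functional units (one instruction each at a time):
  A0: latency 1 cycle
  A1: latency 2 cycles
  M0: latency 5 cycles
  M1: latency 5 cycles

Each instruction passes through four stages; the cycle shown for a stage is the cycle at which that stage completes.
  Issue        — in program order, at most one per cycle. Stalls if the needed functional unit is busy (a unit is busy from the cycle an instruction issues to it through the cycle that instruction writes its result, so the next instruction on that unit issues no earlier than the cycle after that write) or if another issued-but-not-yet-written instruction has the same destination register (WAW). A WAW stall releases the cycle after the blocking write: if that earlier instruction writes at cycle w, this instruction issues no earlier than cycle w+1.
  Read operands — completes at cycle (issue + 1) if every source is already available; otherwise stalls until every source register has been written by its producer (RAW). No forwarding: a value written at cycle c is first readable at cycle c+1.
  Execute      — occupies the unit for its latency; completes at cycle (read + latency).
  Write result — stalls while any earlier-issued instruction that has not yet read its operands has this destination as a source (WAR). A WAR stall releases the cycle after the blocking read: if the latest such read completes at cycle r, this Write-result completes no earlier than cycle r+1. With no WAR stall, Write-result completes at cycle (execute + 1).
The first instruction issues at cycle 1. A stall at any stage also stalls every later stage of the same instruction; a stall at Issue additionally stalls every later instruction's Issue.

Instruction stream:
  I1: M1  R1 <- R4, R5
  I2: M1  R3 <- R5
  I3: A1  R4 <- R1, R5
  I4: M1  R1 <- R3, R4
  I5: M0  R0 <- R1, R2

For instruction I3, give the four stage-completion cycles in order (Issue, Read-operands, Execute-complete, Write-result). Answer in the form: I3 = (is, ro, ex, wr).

c1: I1 dispatched to M1
c2: I1 operands ready
c7: I1 complete
c8: R1←I1
c9: I2 dispatched to M1
c10: I2 operands ready, I3 dispatched to A1
c11: I3 operands ready
c13: I3 complete
c14: R4←I3
c15: I2 complete
c16: R3←I2
c17: I4 dispatched to M1
c18: I4 operands ready, I5 dispatched to M0
c23: I4 complete
c24: R1←I4
c25: I5 operands ready
c30: I5 complete
c31: R0←I5

I3 = (10, 11, 13, 14)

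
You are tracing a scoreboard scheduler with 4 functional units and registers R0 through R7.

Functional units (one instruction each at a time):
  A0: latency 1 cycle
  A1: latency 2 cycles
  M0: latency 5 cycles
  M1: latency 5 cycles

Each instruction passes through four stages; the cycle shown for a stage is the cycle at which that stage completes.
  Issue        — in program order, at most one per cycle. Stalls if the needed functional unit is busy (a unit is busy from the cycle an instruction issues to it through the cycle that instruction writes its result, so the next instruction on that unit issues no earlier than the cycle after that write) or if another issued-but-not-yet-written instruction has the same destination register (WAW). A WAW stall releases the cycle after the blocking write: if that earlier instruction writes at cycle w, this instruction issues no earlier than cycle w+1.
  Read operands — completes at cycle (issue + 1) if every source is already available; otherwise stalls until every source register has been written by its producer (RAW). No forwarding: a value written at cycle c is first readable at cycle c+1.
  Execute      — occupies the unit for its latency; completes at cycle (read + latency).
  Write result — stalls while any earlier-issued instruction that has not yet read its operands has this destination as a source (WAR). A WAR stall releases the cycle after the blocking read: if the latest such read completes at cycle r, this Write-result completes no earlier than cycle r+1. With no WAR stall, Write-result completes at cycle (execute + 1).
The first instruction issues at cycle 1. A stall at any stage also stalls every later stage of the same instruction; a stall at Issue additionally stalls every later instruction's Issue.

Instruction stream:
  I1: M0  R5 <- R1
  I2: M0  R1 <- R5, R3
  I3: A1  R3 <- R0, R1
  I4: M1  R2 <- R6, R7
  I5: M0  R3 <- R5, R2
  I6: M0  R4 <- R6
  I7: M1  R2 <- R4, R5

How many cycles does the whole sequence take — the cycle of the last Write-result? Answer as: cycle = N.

  I1 | 1 | 2 | 7 | 8
  I2 | 9 | 10 | 15 | 16   struct: M0 busy until I1 writes@8
  I3 | 10 | 17 | 19 | 20   RAW R1: wait I2 write@16
  I4 | 11 | 12 | 17 | 18
  I5 | 21 | 22 | 27 | 28   WAW R3: wait I3 write@20
  I6 | 29 | 30 | 35 | 36   struct: M0 busy until I5 writes@28
  I7 | 30 | 37 | 42 | 43   RAW R4: wait I6 write@36

cycle = 43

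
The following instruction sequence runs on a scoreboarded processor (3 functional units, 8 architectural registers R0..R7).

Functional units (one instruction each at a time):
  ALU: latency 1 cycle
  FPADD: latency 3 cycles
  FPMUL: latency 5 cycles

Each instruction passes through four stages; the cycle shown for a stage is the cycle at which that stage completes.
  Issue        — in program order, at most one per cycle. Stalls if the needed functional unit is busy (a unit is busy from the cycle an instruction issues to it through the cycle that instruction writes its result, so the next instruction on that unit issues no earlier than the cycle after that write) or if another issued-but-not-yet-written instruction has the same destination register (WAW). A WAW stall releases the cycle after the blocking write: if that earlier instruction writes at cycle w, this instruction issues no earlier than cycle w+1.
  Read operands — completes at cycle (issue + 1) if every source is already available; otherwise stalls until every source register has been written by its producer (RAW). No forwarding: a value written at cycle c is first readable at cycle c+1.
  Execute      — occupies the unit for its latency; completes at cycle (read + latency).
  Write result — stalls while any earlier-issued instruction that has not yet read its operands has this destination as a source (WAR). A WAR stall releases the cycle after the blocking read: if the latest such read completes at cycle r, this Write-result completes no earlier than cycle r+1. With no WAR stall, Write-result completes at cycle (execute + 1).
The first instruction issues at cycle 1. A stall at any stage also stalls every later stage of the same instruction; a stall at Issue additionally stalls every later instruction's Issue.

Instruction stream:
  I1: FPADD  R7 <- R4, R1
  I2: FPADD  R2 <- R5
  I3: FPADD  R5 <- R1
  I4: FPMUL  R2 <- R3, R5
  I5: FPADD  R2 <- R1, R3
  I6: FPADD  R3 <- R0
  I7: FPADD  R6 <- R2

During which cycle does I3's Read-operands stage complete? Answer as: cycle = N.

cycle = 14

cycle 1: issue I1 (FPADD)
cycle 2: I1 read-ops
cycle 5: I1 finished on FPADD
cycle 6: I1→R7
cycle 7: issue I2 (FPADD)
cycle 8: I2 read-ops
cycle 11: I2 finished on FPADD
cycle 12: I2→R2
cycle 13: issue I3 (FPADD)
cycle 14: I3 read-ops; issue I4 (FPMUL)
cycle 17: I3 finished on FPADD
cycle 18: I3→R5
cycle 19: I4 read-ops
cycle 24: I4 finished on FPMUL
cycle 25: I4→R2
cycle 26: issue I5 (FPADD)
cycle 27: I5 read-ops
cycle 30: I5 finished on FPADD
cycle 31: I5→R2
cycle 32: issue I6 (FPADD)
cycle 33: I6 read-ops
cycle 36: I6 finished on FPADD
cycle 37: I6→R3
cycle 38: issue I7 (FPADD)
cycle 39: I7 read-ops
cycle 42: I7 finished on FPADD
cycle 43: I7→R6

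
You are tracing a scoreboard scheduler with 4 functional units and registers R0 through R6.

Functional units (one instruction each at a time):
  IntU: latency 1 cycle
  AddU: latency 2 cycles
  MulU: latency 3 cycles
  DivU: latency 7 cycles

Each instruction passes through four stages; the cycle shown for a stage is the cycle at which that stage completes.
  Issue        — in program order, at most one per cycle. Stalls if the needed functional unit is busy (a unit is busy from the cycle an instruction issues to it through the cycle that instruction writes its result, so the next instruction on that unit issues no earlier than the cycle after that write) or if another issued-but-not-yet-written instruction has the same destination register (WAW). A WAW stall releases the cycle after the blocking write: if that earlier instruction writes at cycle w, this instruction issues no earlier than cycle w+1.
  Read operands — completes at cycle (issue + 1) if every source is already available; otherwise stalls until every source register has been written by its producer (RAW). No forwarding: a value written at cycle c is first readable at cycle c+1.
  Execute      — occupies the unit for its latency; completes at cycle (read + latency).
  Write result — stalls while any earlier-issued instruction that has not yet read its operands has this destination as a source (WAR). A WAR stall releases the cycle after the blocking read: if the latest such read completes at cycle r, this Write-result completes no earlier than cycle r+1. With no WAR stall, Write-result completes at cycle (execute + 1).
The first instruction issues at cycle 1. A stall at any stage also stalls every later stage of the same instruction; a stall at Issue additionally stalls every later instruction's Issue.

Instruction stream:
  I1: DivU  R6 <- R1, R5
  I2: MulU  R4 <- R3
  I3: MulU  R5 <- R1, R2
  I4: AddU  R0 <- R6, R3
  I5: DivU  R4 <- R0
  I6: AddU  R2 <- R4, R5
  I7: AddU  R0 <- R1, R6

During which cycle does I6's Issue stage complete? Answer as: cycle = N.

cycle = 15

[I1] 1/2/9/10
[I2] 2/3/6/7
[I3] 8/9/12/13  (struct: MulU busy until I2 writes@7)
[I4] 9/11/13/14  (RAW R6: wait I1 write@10)
[I5] 11/15/22/23  (struct: DivU busy until I1 writes@10; RAW R0: wait I4 write@14)
[I6] 15/24/26/27  (struct: AddU busy until I4 writes@14; RAW R4: wait I5 write@23)
[I7] 28/29/31/32  (struct: AddU busy until I6 writes@27)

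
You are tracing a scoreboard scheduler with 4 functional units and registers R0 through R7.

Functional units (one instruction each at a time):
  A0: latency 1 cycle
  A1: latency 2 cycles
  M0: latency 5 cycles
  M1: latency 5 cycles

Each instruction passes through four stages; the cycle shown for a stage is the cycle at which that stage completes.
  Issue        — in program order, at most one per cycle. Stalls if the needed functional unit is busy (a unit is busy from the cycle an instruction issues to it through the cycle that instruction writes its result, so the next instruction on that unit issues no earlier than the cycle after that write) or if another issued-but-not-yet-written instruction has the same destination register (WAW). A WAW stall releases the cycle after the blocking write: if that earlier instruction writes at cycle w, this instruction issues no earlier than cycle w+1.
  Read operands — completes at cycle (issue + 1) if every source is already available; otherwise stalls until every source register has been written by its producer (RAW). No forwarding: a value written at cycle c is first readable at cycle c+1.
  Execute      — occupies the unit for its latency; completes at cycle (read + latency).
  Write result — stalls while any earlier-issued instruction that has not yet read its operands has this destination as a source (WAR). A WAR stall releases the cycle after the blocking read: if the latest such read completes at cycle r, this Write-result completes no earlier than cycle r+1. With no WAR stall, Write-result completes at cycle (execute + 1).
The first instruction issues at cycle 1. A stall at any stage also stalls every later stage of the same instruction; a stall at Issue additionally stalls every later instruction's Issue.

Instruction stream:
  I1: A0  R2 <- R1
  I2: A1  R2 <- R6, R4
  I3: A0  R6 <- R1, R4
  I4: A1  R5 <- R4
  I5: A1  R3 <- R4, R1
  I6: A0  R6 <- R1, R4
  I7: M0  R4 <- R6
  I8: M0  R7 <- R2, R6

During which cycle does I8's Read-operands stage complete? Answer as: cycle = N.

cycle = 28

I1  is:1  ro:2  ex:3  wr:4
I2  is:5  ro:6  ex:8  wr:9  — WAW R2: wait I1 write@4
I3  is:6  ro:7  ex:8  wr:9
I4  is:10  ro:11  ex:13  wr:14  — struct: A1 busy until I2 writes@9
I5  is:15  ro:16  ex:18  wr:19  — struct: A1 busy until I4 writes@14
I6  is:16  ro:17  ex:18  wr:19
I7  is:17  ro:20  ex:25  wr:26  — RAW R6: wait I6 write@19
I8  is:27  ro:28  ex:33  wr:34  — struct: M0 busy until I7 writes@26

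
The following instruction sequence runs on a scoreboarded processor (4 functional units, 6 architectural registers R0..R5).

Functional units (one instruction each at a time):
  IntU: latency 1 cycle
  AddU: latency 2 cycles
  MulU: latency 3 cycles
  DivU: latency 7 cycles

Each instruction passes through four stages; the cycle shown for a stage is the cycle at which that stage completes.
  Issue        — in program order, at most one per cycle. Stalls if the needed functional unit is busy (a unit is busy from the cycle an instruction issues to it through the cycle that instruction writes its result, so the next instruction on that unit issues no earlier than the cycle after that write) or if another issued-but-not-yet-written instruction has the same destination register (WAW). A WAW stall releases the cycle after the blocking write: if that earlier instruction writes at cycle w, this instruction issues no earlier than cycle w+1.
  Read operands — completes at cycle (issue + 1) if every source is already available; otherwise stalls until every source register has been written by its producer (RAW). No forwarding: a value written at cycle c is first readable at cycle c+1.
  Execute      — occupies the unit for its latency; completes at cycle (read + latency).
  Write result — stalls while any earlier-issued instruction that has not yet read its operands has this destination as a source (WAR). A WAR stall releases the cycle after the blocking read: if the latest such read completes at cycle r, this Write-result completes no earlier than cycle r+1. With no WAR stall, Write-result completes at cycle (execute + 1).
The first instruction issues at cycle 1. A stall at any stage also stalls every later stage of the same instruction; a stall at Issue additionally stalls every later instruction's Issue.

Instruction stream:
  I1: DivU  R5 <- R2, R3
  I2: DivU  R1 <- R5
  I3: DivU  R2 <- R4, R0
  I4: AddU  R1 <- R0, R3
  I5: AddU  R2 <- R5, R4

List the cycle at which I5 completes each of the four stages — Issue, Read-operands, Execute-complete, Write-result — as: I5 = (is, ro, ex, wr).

I5 = (31, 32, 34, 35)

[1] I1→DivU
[2] I1 RO
[9] I1 EX
[10] I1 WR R5
[11] I2→DivU
[12] I2 RO
[19] I2 EX
[20] I2 WR R1
[21] I3→DivU
[22] I3 RO | I4→AddU
[23] I4 RO
[25] I4 EX
[26] I4 WR R1
[29] I3 EX
[30] I3 WR R2
[31] I5→AddU
[32] I5 RO
[34] I5 EX
[35] I5 WR R2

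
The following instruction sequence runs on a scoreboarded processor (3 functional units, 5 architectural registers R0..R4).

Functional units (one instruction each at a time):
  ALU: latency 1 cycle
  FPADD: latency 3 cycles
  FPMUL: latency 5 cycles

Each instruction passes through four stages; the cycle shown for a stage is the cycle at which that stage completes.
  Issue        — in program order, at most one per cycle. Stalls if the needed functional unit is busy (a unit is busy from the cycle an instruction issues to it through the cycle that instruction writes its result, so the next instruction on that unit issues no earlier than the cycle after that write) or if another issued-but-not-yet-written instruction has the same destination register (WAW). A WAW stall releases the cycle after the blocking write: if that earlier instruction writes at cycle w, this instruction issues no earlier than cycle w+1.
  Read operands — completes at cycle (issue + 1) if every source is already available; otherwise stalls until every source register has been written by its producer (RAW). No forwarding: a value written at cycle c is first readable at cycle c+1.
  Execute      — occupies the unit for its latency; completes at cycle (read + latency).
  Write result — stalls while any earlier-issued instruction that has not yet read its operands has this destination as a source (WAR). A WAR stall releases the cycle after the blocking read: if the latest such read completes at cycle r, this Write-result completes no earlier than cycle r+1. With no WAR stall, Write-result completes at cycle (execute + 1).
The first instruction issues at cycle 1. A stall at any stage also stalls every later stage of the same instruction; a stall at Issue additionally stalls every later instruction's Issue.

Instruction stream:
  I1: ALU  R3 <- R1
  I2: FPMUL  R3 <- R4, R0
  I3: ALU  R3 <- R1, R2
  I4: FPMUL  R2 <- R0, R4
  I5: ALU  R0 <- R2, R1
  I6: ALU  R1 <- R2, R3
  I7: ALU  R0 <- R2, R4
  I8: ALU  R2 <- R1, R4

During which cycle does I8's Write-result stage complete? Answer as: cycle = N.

I1: IS=1 RO=2 EX=3 WR=4
I2: IS=5 RO=6 EX=11 WR=12  [WAW R3: wait I1 write@4]
I3: IS=13 RO=14 EX=15 WR=16  [WAW R3: wait I2 write@12]
I4: IS=14 RO=15 EX=20 WR=21
I5: IS=17 RO=22 EX=23 WR=24  [struct: ALU busy until I3 writes@16; RAW R2: wait I4 write@21]
I6: IS=25 RO=26 EX=27 WR=28  [struct: ALU busy until I5 writes@24]
I7: IS=29 RO=30 EX=31 WR=32  [struct: ALU busy until I6 writes@28]
I8: IS=33 RO=34 EX=35 WR=36  [struct: ALU busy until I7 writes@32]

cycle = 36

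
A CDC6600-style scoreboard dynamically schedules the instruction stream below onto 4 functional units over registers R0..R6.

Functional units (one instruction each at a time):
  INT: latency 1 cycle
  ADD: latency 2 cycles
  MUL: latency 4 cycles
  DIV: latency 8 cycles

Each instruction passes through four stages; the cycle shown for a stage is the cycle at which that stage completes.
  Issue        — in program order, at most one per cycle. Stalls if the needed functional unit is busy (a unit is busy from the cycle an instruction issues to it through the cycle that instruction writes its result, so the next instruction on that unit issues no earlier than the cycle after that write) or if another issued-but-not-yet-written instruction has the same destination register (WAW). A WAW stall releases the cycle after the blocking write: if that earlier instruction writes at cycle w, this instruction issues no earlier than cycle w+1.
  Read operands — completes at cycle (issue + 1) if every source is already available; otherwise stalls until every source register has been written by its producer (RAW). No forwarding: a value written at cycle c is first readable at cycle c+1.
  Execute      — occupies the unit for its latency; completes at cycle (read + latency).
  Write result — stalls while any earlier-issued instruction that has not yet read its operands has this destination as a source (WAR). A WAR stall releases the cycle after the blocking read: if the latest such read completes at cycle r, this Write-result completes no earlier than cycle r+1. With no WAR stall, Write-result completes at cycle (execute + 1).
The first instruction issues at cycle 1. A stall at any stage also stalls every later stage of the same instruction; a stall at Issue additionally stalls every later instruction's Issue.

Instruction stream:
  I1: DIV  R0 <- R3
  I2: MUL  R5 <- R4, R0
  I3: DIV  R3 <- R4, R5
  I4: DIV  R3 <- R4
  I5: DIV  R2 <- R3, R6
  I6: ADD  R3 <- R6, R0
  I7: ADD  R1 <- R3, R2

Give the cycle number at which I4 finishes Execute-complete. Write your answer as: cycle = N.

I1 -> (1, 2, 10, 11)
I2 -> (2, 12, 16, 17)  // RAW R0: wait I1 write@11
I3 -> (12, 18, 26, 27)  // struct: DIV busy until I1 writes@11, RAW R5: wait I2 write@17
I4 -> (28, 29, 37, 38)  // struct: DIV busy until I3 writes@27
I5 -> (39, 40, 48, 49)  // struct: DIV busy until I4 writes@38
I6 -> (40, 41, 43, 44)
I7 -> (45, 50, 52, 53)  // struct: ADD busy until I6 writes@44, RAW R2: wait I5 write@49

cycle = 37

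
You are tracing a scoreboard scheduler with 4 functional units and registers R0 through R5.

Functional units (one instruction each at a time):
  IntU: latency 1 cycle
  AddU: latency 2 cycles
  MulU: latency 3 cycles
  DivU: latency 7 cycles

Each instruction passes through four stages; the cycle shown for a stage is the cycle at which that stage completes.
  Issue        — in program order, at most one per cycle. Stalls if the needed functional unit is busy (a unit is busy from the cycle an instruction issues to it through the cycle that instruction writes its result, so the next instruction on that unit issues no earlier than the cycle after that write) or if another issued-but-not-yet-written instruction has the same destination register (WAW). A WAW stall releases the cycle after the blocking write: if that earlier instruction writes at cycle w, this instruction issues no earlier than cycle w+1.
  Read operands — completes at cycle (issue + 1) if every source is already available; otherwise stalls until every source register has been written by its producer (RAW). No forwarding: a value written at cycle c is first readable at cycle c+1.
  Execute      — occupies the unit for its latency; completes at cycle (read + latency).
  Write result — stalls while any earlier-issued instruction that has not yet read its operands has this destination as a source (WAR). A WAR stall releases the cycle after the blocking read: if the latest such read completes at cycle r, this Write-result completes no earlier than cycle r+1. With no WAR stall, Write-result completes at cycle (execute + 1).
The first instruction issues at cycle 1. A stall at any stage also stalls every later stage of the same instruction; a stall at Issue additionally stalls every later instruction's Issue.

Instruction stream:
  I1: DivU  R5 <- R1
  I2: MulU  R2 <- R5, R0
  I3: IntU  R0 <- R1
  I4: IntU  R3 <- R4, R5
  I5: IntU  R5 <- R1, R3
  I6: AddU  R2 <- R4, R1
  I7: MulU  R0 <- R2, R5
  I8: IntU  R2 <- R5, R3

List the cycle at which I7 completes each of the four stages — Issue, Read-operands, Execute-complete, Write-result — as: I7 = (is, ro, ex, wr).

[1] I1 dispatched to DivU
[2] I1 operands ready, I2 dispatched to MulU
[3] I3 dispatched to IntU
[4] I3 operands ready
[5] I3 complete
[9] I1 complete
[10] R5←I1
[11] I2 operands ready
[12] R0←I3
[13] I4 dispatched to IntU
[14] I2 complete, I4 operands ready
[15] R2←I2, I4 complete
[16] R3←I4
[17] I5 dispatched to IntU
[18] I5 operands ready, I6 dispatched to AddU
[19] I5 complete, I6 operands ready, I7 dispatched to MulU
[20] R5←I5
[21] I6 complete
[22] R2←I6
[23] I7 operands ready, I8 dispatched to IntU
[24] I8 operands ready
[25] I8 complete
[26] I7 complete, R2←I8
[27] R0←I7

I7 = (19, 23, 26, 27)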